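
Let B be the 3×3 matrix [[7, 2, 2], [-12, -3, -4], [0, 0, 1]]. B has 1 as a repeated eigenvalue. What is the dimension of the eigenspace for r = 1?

2

B − 1I = [[6, 2, 2], [-12, -4, -4], [0, 0, 0]].
This matrix has rank 1, so its null space has dimension 3 − 1 = 2.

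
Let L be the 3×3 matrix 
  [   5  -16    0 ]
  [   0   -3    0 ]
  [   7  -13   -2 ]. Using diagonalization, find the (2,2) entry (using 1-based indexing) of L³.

Characteristic polynomial: t^3 - 19t - 30 = (t - 5)(t + 2)(t + 3), so the eigenvalues are -3, -2, 5.
t=5: eigenvector (1, 0, 1).
t=-3: eigenvector (2, 1, -1).
t=-2: eigenvector (0, 0, 1).
P = [[1, 2, 0], [0, 1, 0], [1, -1, 1]], D = diag(5, -3, -2), P⁻¹ = [[1, -2, 0], [0, 1, 0], [-1, 3, 1]].
L³ = P·diag(125, -27, -8)·P⁻¹ = [[125, -304, 0], [0, -27, 0], [133, -247, -8]].
The requested entry is -27.

-27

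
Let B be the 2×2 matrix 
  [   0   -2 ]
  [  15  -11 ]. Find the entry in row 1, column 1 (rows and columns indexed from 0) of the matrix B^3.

Characteristic polynomial: s^2 + 11s + 30 = (s + 5)(s + 6), so the eigenvalues are -6, -5.
s=-6: eigenvector (1, 3).
s=-5: eigenvector (2, 5).
P = [[1, 2], [3, 5]], D = diag(-6, -5), P⁻¹ = [[-5, 2], [3, -1]].
B³ = P·diag(-216, -125)·P⁻¹ = [[330, -182], [1365, -671]].
The requested entry is -671.

-671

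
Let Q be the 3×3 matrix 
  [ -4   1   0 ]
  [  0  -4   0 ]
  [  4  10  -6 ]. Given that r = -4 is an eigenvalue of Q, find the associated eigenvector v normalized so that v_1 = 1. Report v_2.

Q + 4I = [[0, 1, 0], [0, 0, 0], [4, 10, -2]].
Solving (Q + 4I)v = 0 gives the eigenspace spanned by (1, 0, 2).
With v_1 = 1, v = (1, 0, 2), so v_2 = 0.

0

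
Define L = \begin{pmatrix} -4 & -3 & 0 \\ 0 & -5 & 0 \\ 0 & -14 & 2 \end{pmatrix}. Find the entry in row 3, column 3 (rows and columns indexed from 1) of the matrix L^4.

16

Characteristic polynomial: s^3 + 7s^2 + 2s - 40 = (s - 2)(s + 4)(s + 5), so the eigenvalues are -5, -4, 2.
s=-5: eigenvector (3, 1, 2).
s=-4: eigenvector (1, 0, 0).
s=2: eigenvector (0, 0, 1).
P = [[3, 1, 0], [1, 0, 0], [2, 0, 1]], D = diag(-5, -4, 2), P⁻¹ = [[0, 1, 0], [1, -3, 0], [0, -2, 1]].
L⁴ = P·diag(625, 256, 16)·P⁻¹ = [[256, 1107, 0], [0, 625, 0], [0, 1218, 16]].
The requested entry is 16.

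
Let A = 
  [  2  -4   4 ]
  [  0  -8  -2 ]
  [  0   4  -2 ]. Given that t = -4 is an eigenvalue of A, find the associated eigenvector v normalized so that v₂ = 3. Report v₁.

A + 4I = [[6, -4, 4], [0, -4, -2], [0, 4, 2]].
Solving (A + 4I)v = 0 gives the eigenspace spanned by (6, 3, -6).
With v₂ = 3, v = (6, 3, -6), so v₁ = 6.

6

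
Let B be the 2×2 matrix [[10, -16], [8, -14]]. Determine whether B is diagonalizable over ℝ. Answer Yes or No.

Characteristic polynomial: p(μ) = μ^2 + 4μ - 12 = (μ - 2)(μ + 6).
All 2 eigenvalues are distinct, so B is diagonalizable.

Yes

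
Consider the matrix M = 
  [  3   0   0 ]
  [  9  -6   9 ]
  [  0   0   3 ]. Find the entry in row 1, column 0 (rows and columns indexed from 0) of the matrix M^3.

Characteristic polynomial: λ^3 - 27λ + 54 = (λ - 3)^2(λ + 6), so the eigenvalues are -6, 3, 3.
λ=3: eigenvector (1, 1, 0).
λ=-6: eigenvector (0, 1, 0).
λ=3: eigenvector (-1, 0, 1).
P = [[1, 0, -1], [1, 1, 0], [0, 0, 1]], D = diag(3, -6, 3), P⁻¹ = [[1, 0, 1], [-1, 1, -1], [0, 0, 1]].
M³ = P·diag(27, -216, 27)·P⁻¹ = [[27, 0, 0], [243, -216, 243], [0, 0, 27]].
The requested entry is 243.

243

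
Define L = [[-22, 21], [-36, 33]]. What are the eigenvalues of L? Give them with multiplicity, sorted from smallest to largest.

Characteristic polynomial: p(r) = r^2 - 11r + 30 = (r - 6)(r - 5).
Roots (with multiplicity): 5, 6.

5, 6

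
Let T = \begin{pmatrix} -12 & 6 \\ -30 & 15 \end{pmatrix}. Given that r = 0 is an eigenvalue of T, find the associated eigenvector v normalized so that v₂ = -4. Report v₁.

T = [[-12, 6], [-30, 15]].
Solving (T)v = 0 gives the eigenspace spanned by (-2, -4).
With v₂ = -4, v = (-2, -4), so v₁ = -2.

-2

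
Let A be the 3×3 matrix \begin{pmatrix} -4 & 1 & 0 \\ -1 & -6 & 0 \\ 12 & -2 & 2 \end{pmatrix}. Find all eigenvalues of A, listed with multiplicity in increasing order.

Characteristic polynomial: p(r) = r^3 + 8r^2 + 5r - 50 = (r - 2)(r + 5)^2.
Roots (with multiplicity): -5, -5, 2.

-5, -5, 2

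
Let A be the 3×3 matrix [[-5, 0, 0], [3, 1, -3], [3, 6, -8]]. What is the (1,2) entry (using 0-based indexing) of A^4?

609

Characteristic polynomial: λ^3 + 12λ^2 + 45λ + 50 = (λ + 2)(λ + 5)^2, so the eigenvalues are -5, -5, -2.
λ=-5: eigenvector (1, -1, -1).
λ=-5: eigenvector (-2, 1, 0).
λ=-2: eigenvector (0, 1, 1).
P = [[1, -2, 0], [-1, 1, 1], [-1, 0, 1]], D = diag(-5, -5, -2), P⁻¹ = [[1, 2, -2], [0, 1, -1], [1, 2, -1]].
A⁴ = P·diag(625, 625, 16)·P⁻¹ = [[625, 0, 0], [-609, -593, 609], [-609, -1218, 1234]].
The requested entry is 609.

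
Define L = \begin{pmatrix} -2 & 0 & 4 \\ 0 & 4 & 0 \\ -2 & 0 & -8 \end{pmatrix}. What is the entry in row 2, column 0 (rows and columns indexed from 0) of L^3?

Characteristic polynomial: t^3 + 6t^2 - 16t - 96 = (t - 4)(t + 4)(t + 6), so the eigenvalues are -6, -4, 4.
t=-6: eigenvector (-1, 0, 1).
t=4: eigenvector (0, 1, 0).
t=-4: eigenvector (-2, 0, 1).
P = [[-1, 0, -2], [0, 1, 0], [1, 0, 1]], D = diag(-6, 4, -4), P⁻¹ = [[1, 0, 2], [0, 1, 0], [-1, 0, -1]].
L³ = P·diag(-216, 64, -64)·P⁻¹ = [[88, 0, 304], [0, 64, 0], [-152, 0, -368]].
The requested entry is -152.

-152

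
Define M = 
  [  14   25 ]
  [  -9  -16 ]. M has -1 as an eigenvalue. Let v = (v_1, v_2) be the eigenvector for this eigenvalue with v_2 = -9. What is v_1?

15

M + 1I = [[15, 25], [-9, -15]].
Solving (M + 1I)v = 0 gives the eigenspace spanned by (15, -9).
With v_2 = -9, v = (15, -9), so v_1 = 15.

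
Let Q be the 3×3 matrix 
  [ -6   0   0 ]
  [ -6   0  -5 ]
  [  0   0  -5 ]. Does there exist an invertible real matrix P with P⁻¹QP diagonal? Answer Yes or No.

Yes

Characteristic polynomial: p(μ) = μ^3 + 11μ^2 + 30μ = μ(μ + 5)(μ + 6).
All 3 eigenvalues are distinct, so Q is diagonalizable.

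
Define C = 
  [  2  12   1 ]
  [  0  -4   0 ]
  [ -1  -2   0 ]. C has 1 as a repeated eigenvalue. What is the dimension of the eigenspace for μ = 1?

1

C − 1I = [[1, 12, 1], [0, -5, 0], [-1, -2, -1]].
This matrix has rank 2, so its null space has dimension 3 − 2 = 1.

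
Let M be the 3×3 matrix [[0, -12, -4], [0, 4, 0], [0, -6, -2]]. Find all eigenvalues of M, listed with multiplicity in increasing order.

Characteristic polynomial: p(λ) = λ^3 - 2λ^2 - 8λ = λ(λ - 4)(λ + 2).
Roots (with multiplicity): -2, 0, 4.

-2, 0, 4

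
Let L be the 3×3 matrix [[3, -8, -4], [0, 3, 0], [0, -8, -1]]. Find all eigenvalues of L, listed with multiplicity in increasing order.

-1, 3, 3

Characteristic polynomial: p(s) = s^3 - 5s^2 + 3s + 9 = (s - 3)^2(s + 1).
Roots (with multiplicity): -1, 3, 3.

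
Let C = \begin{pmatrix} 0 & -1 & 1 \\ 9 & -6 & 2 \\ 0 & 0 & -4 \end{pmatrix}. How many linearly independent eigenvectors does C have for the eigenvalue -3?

C + 3I = [[3, -1, 1], [9, -3, 2], [0, 0, -1]].
This matrix has rank 2, so its null space has dimension 3 − 2 = 1.

1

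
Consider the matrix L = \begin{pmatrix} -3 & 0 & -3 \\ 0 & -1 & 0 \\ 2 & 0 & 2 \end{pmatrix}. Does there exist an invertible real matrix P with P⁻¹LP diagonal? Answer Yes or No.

Yes

Characteristic polynomial: p(μ) = μ^3 + 2μ^2 + μ = μ(μ + 1)^2.
μ = -1 has algebraic multiplicity 2; rank(L + 1I) = 1, so geometric multiplicity = 2.
Every eigenvalue has geometric = algebraic multiplicity, so L is diagonalizable.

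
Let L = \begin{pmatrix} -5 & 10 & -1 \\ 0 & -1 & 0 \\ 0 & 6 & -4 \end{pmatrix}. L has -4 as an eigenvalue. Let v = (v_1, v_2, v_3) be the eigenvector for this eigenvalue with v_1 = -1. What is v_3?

L + 4I = [[-1, 10, -1], [0, 3, 0], [0, 6, 0]].
Solving (L + 4I)v = 0 gives the eigenspace spanned by (-1, 0, 1).
With v_1 = -1, v = (-1, 0, 1), so v_3 = 1.

1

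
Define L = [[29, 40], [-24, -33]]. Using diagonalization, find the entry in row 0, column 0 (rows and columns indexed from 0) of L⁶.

-10919

Characteristic polynomial: s^2 + 4s + 3 = (s + 1)(s + 3), so the eigenvalues are -3, -1.
s=-1: eigenvector (4, -3).
s=-3: eigenvector (-5, 4).
P = [[4, -5], [-3, 4]], D = diag(-1, -3), P⁻¹ = [[4, 5], [3, 4]].
L⁶ = P·diag(1, 729)·P⁻¹ = [[-10919, -14560], [8736, 11649]].
The requested entry is -10919.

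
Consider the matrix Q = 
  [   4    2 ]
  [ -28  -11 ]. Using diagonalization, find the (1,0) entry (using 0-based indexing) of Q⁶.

Characteristic polynomial: t^2 + 7t + 12 = (t + 3)(t + 4), so the eigenvalues are -4, -3.
t=-3: eigenvector (2, -7).
t=-4: eigenvector (-1, 4).
P = [[2, -1], [-7, 4]], D = diag(-3, -4), P⁻¹ = [[4, 1], [7, 2]].
Q⁶ = P·diag(729, 4096)·P⁻¹ = [[-22840, -6734], [94276, 27665]].
The requested entry is 94276.

94276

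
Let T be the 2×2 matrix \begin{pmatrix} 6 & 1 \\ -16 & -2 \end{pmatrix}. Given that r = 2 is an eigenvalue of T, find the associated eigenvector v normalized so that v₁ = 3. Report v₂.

-12

T − 2I = [[4, 1], [-16, -4]].
Solving (T − 2I)v = 0 gives the eigenspace spanned by (3, -12).
With v₁ = 3, v = (3, -12), so v₂ = -12.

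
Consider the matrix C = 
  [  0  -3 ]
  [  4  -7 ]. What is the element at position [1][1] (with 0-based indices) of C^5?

-3367

Characteristic polynomial: λ^2 + 7λ + 12 = (λ + 3)(λ + 4), so the eigenvalues are -4, -3.
λ=-4: eigenvector (3, 4).
λ=-3: eigenvector (1, 1).
P = [[3, 1], [4, 1]], D = diag(-4, -3), P⁻¹ = [[-1, 1], [4, -3]].
C⁵ = P·diag(-1024, -243)·P⁻¹ = [[2100, -2343], [3124, -3367]].
The requested entry is -3367.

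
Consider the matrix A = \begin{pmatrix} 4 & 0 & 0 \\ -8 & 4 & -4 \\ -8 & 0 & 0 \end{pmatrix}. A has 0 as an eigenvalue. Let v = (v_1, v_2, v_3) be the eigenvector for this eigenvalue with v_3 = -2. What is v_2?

-2

A = [[4, 0, 0], [-8, 4, -4], [-8, 0, 0]].
Solving (A)v = 0 gives the eigenspace spanned by (0, -2, -2).
With v_3 = -2, v = (0, -2, -2), so v_2 = -2.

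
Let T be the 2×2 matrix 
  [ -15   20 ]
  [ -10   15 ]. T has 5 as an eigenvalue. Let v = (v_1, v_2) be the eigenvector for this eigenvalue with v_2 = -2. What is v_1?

-2

T − 5I = [[-20, 20], [-10, 10]].
Solving (T − 5I)v = 0 gives the eigenspace spanned by (-2, -2).
With v_2 = -2, v = (-2, -2), so v_1 = -2.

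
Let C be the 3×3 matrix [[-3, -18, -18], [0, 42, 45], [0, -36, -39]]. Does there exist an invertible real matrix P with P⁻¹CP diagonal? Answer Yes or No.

Yes

Characteristic polynomial: p(t) = t^3 - 27t - 54 = (t - 6)(t + 3)^2.
t = -3 has algebraic multiplicity 2; rank(C + 3I) = 1, so geometric multiplicity = 2.
Every eigenvalue has geometric = algebraic multiplicity, so C is diagonalizable.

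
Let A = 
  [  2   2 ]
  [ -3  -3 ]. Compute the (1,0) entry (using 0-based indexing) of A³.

Characteristic polynomial: s^2 + s = s(s + 1), so the eigenvalues are -1, 0.
s=0: eigenvector (-1, 1).
s=-1: eigenvector (-2, 3).
P = [[-1, -2], [1, 3]], D = diag(0, -1), P⁻¹ = [[-3, -2], [1, 1]].
A³ = P·diag(0, -1)·P⁻¹ = [[2, 2], [-3, -3]].
The requested entry is -3.

-3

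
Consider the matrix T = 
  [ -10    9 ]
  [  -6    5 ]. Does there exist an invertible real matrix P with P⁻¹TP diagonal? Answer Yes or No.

Characteristic polynomial: p(λ) = λ^2 + 5λ + 4 = (λ + 1)(λ + 4).
All 2 eigenvalues are distinct, so T is diagonalizable.

Yes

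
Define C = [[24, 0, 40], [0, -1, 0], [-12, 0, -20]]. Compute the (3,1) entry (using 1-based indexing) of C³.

-192

Characteristic polynomial: r^3 - 3r^2 - 4r = r(r - 4)(r + 1), so the eigenvalues are -1, 0, 4.
r=-1: eigenvector (0, 1, 0).
r=0: eigenvector (-5, 0, 3).
r=4: eigenvector (-2, 0, 1).
P = [[0, -5, -2], [1, 0, 0], [0, 3, 1]], D = diag(-1, 0, 4), P⁻¹ = [[0, 1, 0], [1, 0, 2], [-3, 0, -5]].
C³ = P·diag(-1, 0, 64)·P⁻¹ = [[384, 0, 640], [0, -1, 0], [-192, 0, -320]].
The requested entry is -192.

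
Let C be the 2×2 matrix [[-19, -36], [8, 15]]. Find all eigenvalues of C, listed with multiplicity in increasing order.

Characteristic polynomial: p(s) = s^2 + 4s + 3 = (s + 1)(s + 3).
Roots (with multiplicity): -3, -1.

-3, -1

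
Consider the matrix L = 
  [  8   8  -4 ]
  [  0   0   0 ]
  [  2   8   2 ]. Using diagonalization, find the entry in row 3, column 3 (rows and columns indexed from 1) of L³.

Characteristic polynomial: s^3 - 10s^2 + 24s = s(s - 6)(s - 4), so the eigenvalues are 0, 4, 6.
s=6: eigenvector (2, 0, 1).
s=0: eigenvector (-2, 1, -2).
s=4: eigenvector (1, 0, 1).
P = [[2, -2, 1], [0, 1, 0], [1, -2, 1]], D = diag(6, 0, 4), P⁻¹ = [[1, 0, -1], [0, 1, 0], [-1, 2, 2]].
L³ = P·diag(216, 0, 64)·P⁻¹ = [[368, 128, -304], [0, 0, 0], [152, 128, -88]].
The requested entry is -88.

-88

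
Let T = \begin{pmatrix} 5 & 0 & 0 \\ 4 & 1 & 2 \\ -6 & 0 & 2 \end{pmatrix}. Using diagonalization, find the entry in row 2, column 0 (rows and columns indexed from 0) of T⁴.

Characteristic polynomial: μ^3 - 8μ^2 + 17μ - 10 = (μ - 5)(μ - 2)(μ - 1), so the eigenvalues are 1, 2, 5.
μ=2: eigenvector (0, 2, 1).
μ=1: eigenvector (0, 1, 0).
μ=5: eigenvector (1, 0, -2).
P = [[0, 0, 1], [2, 1, 0], [1, 0, -2]], D = diag(2, 1, 5), P⁻¹ = [[2, 0, 1], [-4, 1, -2], [1, 0, 0]].
T⁴ = P·diag(16, 1, 625)·P⁻¹ = [[625, 0, 0], [60, 1, 30], [-1218, 0, 16]].
The requested entry is -1218.

-1218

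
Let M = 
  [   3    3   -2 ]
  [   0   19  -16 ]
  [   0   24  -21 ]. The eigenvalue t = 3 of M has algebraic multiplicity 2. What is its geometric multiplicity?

M − 3I = [[0, 3, -2], [0, 16, -16], [0, 24, -24]].
This matrix has rank 2, so its null space has dimension 3 − 2 = 1.

1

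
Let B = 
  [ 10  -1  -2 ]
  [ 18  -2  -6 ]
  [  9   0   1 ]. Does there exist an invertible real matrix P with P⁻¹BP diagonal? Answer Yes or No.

Characteristic polynomial: p(t) = t^3 - 9t^2 + 24t - 16 = (t - 4)^2(t - 1).
t = 4 has algebraic multiplicity 2; rank(B − 4I) = 2, so geometric multiplicity = 1.
Geometric multiplicity < algebraic multiplicity, so B is not diagonalizable.

No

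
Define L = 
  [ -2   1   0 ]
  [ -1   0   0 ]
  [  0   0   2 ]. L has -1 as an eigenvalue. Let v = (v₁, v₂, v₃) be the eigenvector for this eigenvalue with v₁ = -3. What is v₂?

-3

L + 1I = [[-1, 1, 0], [-1, 1, 0], [0, 0, 3]].
Solving (L + 1I)v = 0 gives the eigenspace spanned by (-3, -3, 0).
With v₁ = -3, v = (-3, -3, 0), so v₂ = -3.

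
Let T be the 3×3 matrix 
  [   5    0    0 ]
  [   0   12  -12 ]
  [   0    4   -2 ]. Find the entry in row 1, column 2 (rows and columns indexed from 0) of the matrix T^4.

-6240

Characteristic polynomial: s^3 - 15s^2 + 74s - 120 = (s - 6)(s - 5)(s - 4), so the eigenvalues are 4, 5, 6.
s=5: eigenvector (1, 0, 0).
s=4: eigenvector (0, -3, -2).
s=6: eigenvector (0, 2, 1).
P = [[1, 0, 0], [0, -3, 2], [0, -2, 1]], D = diag(5, 4, 6), P⁻¹ = [[1, 0, 0], [0, 1, -2], [0, 2, -3]].
T⁴ = P·diag(625, 256, 1296)·P⁻¹ = [[625, 0, 0], [0, 4416, -6240], [0, 2080, -2864]].
The requested entry is -6240.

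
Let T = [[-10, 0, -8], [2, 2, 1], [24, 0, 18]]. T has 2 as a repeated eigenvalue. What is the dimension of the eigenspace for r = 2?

T − 2I = [[-12, 0, -8], [2, 0, 1], [24, 0, 16]].
This matrix has rank 2, so its null space has dimension 3 − 2 = 1.

1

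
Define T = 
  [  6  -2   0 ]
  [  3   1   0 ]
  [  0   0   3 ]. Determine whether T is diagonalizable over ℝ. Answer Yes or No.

Yes

Characteristic polynomial: p(s) = s^3 - 10s^2 + 33s - 36 = (s - 4)(s - 3)^2.
s = 3 has algebraic multiplicity 2; rank(T − 3I) = 1, so geometric multiplicity = 2.
Every eigenvalue has geometric = algebraic multiplicity, so T is diagonalizable.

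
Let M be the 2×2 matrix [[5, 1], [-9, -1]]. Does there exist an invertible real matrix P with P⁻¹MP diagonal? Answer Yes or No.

No

Characteristic polynomial: p(t) = t^2 - 4t + 4 = (t - 2)^2.
t = 2 has algebraic multiplicity 2; rank(M − 2I) = 1, so geometric multiplicity = 1.
Geometric multiplicity < algebraic multiplicity, so M is not diagonalizable.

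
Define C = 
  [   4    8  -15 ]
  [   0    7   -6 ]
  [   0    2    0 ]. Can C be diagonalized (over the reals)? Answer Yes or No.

No

Characteristic polynomial: p(r) = r^3 - 11r^2 + 40r - 48 = (r - 4)^2(r - 3).
r = 4 has algebraic multiplicity 2; rank(C − 4I) = 2, so geometric multiplicity = 1.
Geometric multiplicity < algebraic multiplicity, so C is not diagonalizable.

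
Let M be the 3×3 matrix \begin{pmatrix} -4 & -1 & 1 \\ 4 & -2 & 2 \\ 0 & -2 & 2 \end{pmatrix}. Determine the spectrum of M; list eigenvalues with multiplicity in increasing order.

-2, -2, 0

Characteristic polynomial: p(s) = s^3 + 4s^2 + 4s = s(s + 2)^2.
Roots (with multiplicity): -2, -2, 0.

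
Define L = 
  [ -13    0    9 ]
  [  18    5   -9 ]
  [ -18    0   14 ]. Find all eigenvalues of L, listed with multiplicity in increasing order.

Characteristic polynomial: p(μ) = μ^3 - 6μ^2 - 15μ + 100 = (μ - 5)^2(μ + 4).
Roots (with multiplicity): -4, 5, 5.

-4, 5, 5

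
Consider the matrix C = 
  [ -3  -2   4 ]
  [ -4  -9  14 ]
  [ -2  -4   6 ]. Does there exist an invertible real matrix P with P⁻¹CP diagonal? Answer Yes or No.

Yes

Characteristic polynomial: p(μ) = μ^3 + 6μ^2 + 11μ + 6 = (μ + 1)(μ + 2)(μ + 3).
All 3 eigenvalues are distinct, so C is diagonalizable.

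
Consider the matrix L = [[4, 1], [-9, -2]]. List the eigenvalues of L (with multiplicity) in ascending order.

Characteristic polynomial: p(r) = r^2 - 2r + 1 = (r - 1)^2.
Roots (with multiplicity): 1, 1.

1, 1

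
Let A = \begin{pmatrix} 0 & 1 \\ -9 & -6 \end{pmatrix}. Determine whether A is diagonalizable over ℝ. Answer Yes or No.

No

Characteristic polynomial: p(r) = r^2 + 6r + 9 = (r + 3)^2.
r = -3 has algebraic multiplicity 2; rank(A + 3I) = 1, so geometric multiplicity = 1.
Geometric multiplicity < algebraic multiplicity, so A is not diagonalizable.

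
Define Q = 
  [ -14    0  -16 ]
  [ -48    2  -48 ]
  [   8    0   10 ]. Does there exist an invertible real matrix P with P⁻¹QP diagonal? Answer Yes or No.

Characteristic polynomial: p(s) = s^3 + 2s^2 - 20s + 24 = (s - 2)^2(s + 6).
s = 2 has algebraic multiplicity 2; rank(Q − 2I) = 1, so geometric multiplicity = 2.
Every eigenvalue has geometric = algebraic multiplicity, so Q is diagonalizable.

Yes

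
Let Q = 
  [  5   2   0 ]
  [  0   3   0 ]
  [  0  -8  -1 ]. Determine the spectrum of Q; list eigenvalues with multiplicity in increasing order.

Characteristic polynomial: p(s) = s^3 - 7s^2 + 7s + 15 = (s - 5)(s - 3)(s + 1).
Roots (with multiplicity): -1, 3, 5.

-1, 3, 5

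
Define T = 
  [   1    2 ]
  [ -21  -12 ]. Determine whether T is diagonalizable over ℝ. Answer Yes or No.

Characteristic polynomial: p(s) = s^2 + 11s + 30 = (s + 5)(s + 6).
All 2 eigenvalues are distinct, so T is diagonalizable.

Yes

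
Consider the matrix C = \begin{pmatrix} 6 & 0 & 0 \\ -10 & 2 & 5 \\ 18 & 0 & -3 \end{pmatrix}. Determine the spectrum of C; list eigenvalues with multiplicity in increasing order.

Characteristic polynomial: p(μ) = μ^3 - 5μ^2 - 12μ + 36 = (μ - 6)(μ - 2)(μ + 3).
Roots (with multiplicity): -3, 2, 6.

-3, 2, 6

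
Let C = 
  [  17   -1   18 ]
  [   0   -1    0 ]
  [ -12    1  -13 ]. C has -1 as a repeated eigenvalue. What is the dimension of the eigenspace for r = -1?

C + 1I = [[18, -1, 18], [0, 0, 0], [-12, 1, -12]].
This matrix has rank 2, so its null space has dimension 3 − 2 = 1.

1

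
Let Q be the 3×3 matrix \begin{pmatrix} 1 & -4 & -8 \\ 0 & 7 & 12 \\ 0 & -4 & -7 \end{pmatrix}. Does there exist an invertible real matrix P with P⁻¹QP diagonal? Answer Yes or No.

Yes

Characteristic polynomial: p(s) = s^3 - s^2 - s + 1 = (s - 1)^2(s + 1).
s = 1 has algebraic multiplicity 2; rank(Q − 1I) = 1, so geometric multiplicity = 2.
Every eigenvalue has geometric = algebraic multiplicity, so Q is diagonalizable.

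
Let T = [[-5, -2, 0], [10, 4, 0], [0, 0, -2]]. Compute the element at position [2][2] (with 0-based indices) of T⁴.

16

Characteristic polynomial: μ^3 + 3μ^2 + 2μ = μ(μ + 1)(μ + 2), so the eigenvalues are -2, -1, 0.
μ=0: eigenvector (-2, 5, 0).
μ=-1: eigenvector (1, -2, 0).
μ=-2: eigenvector (0, 0, 1).
P = [[-2, 1, 0], [5, -2, 0], [0, 0, 1]], D = diag(0, -1, -2), P⁻¹ = [[2, 1, 0], [5, 2, 0], [0, 0, 1]].
T⁴ = P·diag(0, 1, 16)·P⁻¹ = [[5, 2, 0], [-10, -4, 0], [0, 0, 16]].
The requested entry is 16.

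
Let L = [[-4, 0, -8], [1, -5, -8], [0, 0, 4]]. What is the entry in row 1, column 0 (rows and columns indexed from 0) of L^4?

-369

Characteristic polynomial: r^3 + 5r^2 - 16r - 80 = (r - 4)(r + 4)(r + 5), so the eigenvalues are -5, -4, 4.
r=-4: eigenvector (1, 1, 0).
r=-5: eigenvector (0, 1, 0).
r=4: eigenvector (-1, -1, 1).
P = [[1, 0, -1], [1, 1, -1], [0, 0, 1]], D = diag(-4, -5, 4), P⁻¹ = [[1, 0, 1], [-1, 1, 0], [0, 0, 1]].
L⁴ = P·diag(256, 625, 256)·P⁻¹ = [[256, 0, 0], [-369, 625, 0], [0, 0, 256]].
The requested entry is -369.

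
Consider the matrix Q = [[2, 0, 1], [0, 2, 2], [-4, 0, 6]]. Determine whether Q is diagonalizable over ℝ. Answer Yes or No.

Characteristic polynomial: p(r) = r^3 - 10r^2 + 32r - 32 = (r - 4)^2(r - 2).
r = 4 has algebraic multiplicity 2; rank(Q − 4I) = 2, so geometric multiplicity = 1.
Geometric multiplicity < algebraic multiplicity, so Q is not diagonalizable.

No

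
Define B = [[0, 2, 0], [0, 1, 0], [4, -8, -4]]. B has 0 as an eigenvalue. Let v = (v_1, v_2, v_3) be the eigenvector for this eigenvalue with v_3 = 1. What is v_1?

1

B = [[0, 2, 0], [0, 1, 0], [4, -8, -4]].
Solving (B)v = 0 gives the eigenspace spanned by (1, 0, 1).
With v_3 = 1, v = (1, 0, 1), so v_1 = 1.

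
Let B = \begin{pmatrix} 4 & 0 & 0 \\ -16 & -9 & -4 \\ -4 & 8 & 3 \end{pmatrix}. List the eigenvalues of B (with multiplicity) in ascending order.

Characteristic polynomial: p(μ) = μ^3 + 2μ^2 - 19μ - 20 = (μ - 4)(μ + 1)(μ + 5).
Roots (with multiplicity): -5, -1, 4.

-5, -1, 4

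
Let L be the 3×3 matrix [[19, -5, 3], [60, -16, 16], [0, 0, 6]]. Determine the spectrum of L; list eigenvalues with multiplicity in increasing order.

Characteristic polynomial: p(t) = t^3 - 9t^2 + 14t + 24 = (t - 6)(t - 4)(t + 1).
Roots (with multiplicity): -1, 4, 6.

-1, 4, 6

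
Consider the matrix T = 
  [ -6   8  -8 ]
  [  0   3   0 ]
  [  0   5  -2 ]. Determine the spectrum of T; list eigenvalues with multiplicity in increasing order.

Characteristic polynomial: p(μ) = μ^3 + 5μ^2 - 12μ - 36 = (μ - 3)(μ + 2)(μ + 6).
Roots (with multiplicity): -6, -2, 3.

-6, -2, 3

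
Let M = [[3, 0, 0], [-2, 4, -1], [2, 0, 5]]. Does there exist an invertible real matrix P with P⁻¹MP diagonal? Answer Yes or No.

Characteristic polynomial: p(r) = r^3 - 12r^2 + 47r - 60 = (r - 5)(r - 4)(r - 3).
All 3 eigenvalues are distinct, so M is diagonalizable.

Yes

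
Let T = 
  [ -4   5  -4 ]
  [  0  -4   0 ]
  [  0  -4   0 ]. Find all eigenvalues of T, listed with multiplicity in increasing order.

Characteristic polynomial: p(λ) = λ^3 + 8λ^2 + 16λ = λ(λ + 4)^2.
Roots (with multiplicity): -4, -4, 0.

-4, -4, 0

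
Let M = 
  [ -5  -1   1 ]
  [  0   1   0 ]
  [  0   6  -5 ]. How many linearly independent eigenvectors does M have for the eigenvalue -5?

M + 5I = [[0, -1, 1], [0, 6, 0], [0, 6, 0]].
This matrix has rank 2, so its null space has dimension 3 − 2 = 1.

1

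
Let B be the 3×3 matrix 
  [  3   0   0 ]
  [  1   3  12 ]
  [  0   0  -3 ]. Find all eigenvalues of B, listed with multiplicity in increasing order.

Characteristic polynomial: p(λ) = λ^3 - 3λ^2 - 9λ + 27 = (λ - 3)^2(λ + 3).
Roots (with multiplicity): -3, 3, 3.

-3, 3, 3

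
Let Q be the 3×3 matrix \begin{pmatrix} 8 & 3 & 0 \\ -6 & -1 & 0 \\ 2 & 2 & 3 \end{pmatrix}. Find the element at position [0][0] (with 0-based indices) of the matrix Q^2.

Characteristic polynomial: λ^3 - 10λ^2 + 31λ - 30 = (λ - 5)(λ - 3)(λ - 2), so the eigenvalues are 2, 3, 5.
λ=5: eigenvector (1, -1, 0).
λ=2: eigenvector (-1, 2, -2).
λ=3: eigenvector (0, 0, 1).
P = [[1, -1, 0], [-1, 2, 0], [0, -2, 1]], D = diag(5, 2, 3), P⁻¹ = [[2, 1, 0], [1, 1, 0], [2, 2, 1]].
Q² = P·diag(25, 4, 9)·P⁻¹ = [[46, 21, 0], [-42, -17, 0], [10, 10, 9]].
The requested entry is 46.

46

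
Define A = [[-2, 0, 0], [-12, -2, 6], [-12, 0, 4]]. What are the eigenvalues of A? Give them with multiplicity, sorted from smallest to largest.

Characteristic polynomial: p(μ) = μ^3 - 12μ - 16 = (μ - 4)(μ + 2)^2.
Roots (with multiplicity): -2, -2, 4.

-2, -2, 4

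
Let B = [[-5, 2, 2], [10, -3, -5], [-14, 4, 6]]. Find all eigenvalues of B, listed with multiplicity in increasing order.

-3, -1, 2

Characteristic polynomial: p(r) = r^3 + 2r^2 - 5r - 6 = (r - 2)(r + 1)(r + 3).
Roots (with multiplicity): -3, -1, 2.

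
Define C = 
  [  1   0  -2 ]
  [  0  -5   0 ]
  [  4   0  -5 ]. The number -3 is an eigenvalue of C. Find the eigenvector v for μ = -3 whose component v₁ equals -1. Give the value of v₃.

-2

C + 3I = [[4, 0, -2], [0, -2, 0], [4, 0, -2]].
Solving (C + 3I)v = 0 gives the eigenspace spanned by (-1, 0, -2).
With v₁ = -1, v = (-1, 0, -2), so v₃ = -2.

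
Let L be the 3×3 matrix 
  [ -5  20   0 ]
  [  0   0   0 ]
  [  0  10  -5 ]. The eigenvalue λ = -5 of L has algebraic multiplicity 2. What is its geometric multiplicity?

2

L + 5I = [[0, 20, 0], [0, 5, 0], [0, 10, 0]].
This matrix has rank 1, so its null space has dimension 3 − 1 = 2.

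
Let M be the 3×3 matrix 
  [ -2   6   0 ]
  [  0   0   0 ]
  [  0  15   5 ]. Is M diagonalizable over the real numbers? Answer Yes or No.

Yes

Characteristic polynomial: p(λ) = λ^3 - 3λ^2 - 10λ = λ(λ - 5)(λ + 2).
All 3 eigenvalues are distinct, so M is diagonalizable.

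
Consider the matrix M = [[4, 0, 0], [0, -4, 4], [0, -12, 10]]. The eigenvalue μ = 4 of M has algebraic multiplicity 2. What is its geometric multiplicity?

2

M − 4I = [[0, 0, 0], [0, -8, 4], [0, -12, 6]].
This matrix has rank 1, so its null space has dimension 3 − 1 = 2.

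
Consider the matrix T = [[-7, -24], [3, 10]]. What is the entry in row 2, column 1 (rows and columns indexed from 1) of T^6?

Characteristic polynomial: μ^2 - 3μ + 2 = (μ - 2)(μ - 1), so the eigenvalues are 1, 2.
μ=1: eigenvector (-3, 1).
μ=2: eigenvector (-8, 3).
P = [[-3, -8], [1, 3]], D = diag(1, 2), P⁻¹ = [[-3, -8], [1, 3]].
T⁶ = P·diag(1, 64)·P⁻¹ = [[-503, -1512], [189, 568]].
The requested entry is 189.

189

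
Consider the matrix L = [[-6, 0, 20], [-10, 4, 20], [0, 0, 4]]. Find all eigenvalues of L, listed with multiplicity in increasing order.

Characteristic polynomial: p(μ) = μ^3 - 2μ^2 - 32μ + 96 = (μ - 4)^2(μ + 6).
Roots (with multiplicity): -6, 4, 4.

-6, 4, 4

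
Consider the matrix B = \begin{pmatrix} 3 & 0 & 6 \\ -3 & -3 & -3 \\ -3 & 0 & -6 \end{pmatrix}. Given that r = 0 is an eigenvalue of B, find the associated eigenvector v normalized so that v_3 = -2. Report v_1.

4

B = [[3, 0, 6], [-3, -3, -3], [-3, 0, -6]].
Solving (B)v = 0 gives the eigenspace spanned by (4, -2, -2).
With v_3 = -2, v = (4, -2, -2), so v_1 = 4.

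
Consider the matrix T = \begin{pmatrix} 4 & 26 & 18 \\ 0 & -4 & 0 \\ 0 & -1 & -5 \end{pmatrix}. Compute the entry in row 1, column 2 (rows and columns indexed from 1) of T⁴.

Characteristic polynomial: μ^3 + 5μ^2 - 16μ - 80 = (μ - 4)(μ + 4)(μ + 5), so the eigenvalues are -5, -4, 4.
μ=4: eigenvector (1, 0, 0).
μ=-4: eigenvector (-1, 1, -1).
μ=-5: eigenvector (-2, 0, 1).
P = [[1, -1, -2], [0, 1, 0], [0, -1, 1]], D = diag(4, -4, -5), P⁻¹ = [[1, 3, 2], [0, 1, 0], [0, 1, 1]].
T⁴ = P·diag(256, 256, 625)·P⁻¹ = [[256, -738, -738], [0, 256, 0], [0, 369, 625]].
The requested entry is -738.

-738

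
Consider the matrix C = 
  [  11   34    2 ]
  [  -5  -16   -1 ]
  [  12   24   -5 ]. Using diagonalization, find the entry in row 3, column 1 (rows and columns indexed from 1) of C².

Characteristic polynomial: r^3 + 10r^2 + 19r - 30 = (r - 1)(r + 5)(r + 6), so the eigenvalues are -6, -5, 1.
r=1: eigenvector (3, -1, 2).
r=-5: eigenvector (2, -1, 1).
r=-6: eigenvector (-2, 1, 0).
P = [[3, 2, -2], [-1, -1, 1], [2, 1, 0]], D = diag(1, -5, -6), P⁻¹ = [[1, 2, 0], [-2, -4, 1], [-1, -1, 1]].
C² = P·diag(1, 25, 36)·P⁻¹ = [[-25, -122, -22], [13, 62, 11], [-48, -96, 25]].
The requested entry is -48.

-48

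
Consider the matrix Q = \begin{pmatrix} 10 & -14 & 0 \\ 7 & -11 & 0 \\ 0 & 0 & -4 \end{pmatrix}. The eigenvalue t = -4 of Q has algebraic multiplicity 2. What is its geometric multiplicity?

Q + 4I = [[14, -14, 0], [7, -7, 0], [0, 0, 0]].
This matrix has rank 1, so its null space has dimension 3 − 1 = 2.

2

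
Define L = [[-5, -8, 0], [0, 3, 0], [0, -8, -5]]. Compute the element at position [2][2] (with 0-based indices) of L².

Characteristic polynomial: λ^3 + 7λ^2 - 5λ - 75 = (λ - 3)(λ + 5)^2, so the eigenvalues are -5, -5, 3.
λ=-5: eigenvector (3, 0, 1).
λ=3: eigenvector (-1, 1, -1).
λ=-5: eigenvector (2, 0, 1).
P = [[3, -1, 2], [0, 1, 0], [1, -1, 1]], D = diag(-5, 3, -5), P⁻¹ = [[1, -1, -2], [0, 1, 0], [-1, 2, 3]].
L² = P·diag(25, 9, 25)·P⁻¹ = [[25, 16, 0], [0, 9, 0], [0, 16, 25]].
The requested entry is 25.

25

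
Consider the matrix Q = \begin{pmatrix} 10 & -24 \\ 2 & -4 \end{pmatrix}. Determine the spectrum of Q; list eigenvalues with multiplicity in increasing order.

2, 4

Characteristic polynomial: p(s) = s^2 - 6s + 8 = (s - 4)(s - 2).
Roots (with multiplicity): 2, 4.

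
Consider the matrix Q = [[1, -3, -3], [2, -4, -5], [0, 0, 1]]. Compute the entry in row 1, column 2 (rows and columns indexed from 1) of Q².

9

Characteristic polynomial: μ^3 + 2μ^2 - μ - 2 = (μ - 1)(μ + 1)(μ + 2), so the eigenvalues are -2, -1, 1.
μ=-1: eigenvector (3, 2, 0).
μ=-2: eigenvector (1, 1, 0).
μ=1: eigenvector (0, -1, 1).
P = [[3, 1, 0], [2, 1, -1], [0, 0, 1]], D = diag(-1, -2, 1), P⁻¹ = [[1, -1, -1], [-2, 3, 3], [0, 0, 1]].
Q² = P·diag(1, 4, 1)·P⁻¹ = [[-5, 9, 9], [-6, 10, 9], [0, 0, 1]].
The requested entry is 9.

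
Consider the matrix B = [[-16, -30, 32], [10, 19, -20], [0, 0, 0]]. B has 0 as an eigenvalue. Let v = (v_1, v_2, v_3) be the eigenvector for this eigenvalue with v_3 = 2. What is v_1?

B = [[-16, -30, 32], [10, 19, -20], [0, 0, 0]].
Solving (B)v = 0 gives the eigenspace spanned by (4, 0, 2).
With v_3 = 2, v = (4, 0, 2), so v_1 = 4.

4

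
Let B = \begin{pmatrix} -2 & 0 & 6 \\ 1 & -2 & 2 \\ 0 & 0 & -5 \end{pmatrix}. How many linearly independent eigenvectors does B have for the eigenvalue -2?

B + 2I = [[0, 0, 6], [1, 0, 2], [0, 0, -3]].
This matrix has rank 2, so its null space has dimension 3 − 2 = 1.

1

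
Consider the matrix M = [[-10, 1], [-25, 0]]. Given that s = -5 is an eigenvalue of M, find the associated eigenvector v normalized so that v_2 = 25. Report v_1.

5

M + 5I = [[-5, 1], [-25, 5]].
Solving (M + 5I)v = 0 gives the eigenspace spanned by (5, 25).
With v_2 = 25, v = (5, 25), so v_1 = 5.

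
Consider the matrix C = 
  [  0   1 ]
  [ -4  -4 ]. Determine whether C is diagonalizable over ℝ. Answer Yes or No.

Characteristic polynomial: p(t) = t^2 + 4t + 4 = (t + 2)^2.
t = -2 has algebraic multiplicity 2; rank(C + 2I) = 1, so geometric multiplicity = 1.
Geometric multiplicity < algebraic multiplicity, so C is not diagonalizable.

No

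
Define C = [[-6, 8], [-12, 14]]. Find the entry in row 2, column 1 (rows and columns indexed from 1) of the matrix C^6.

Characteristic polynomial: λ^2 - 8λ + 12 = (λ - 6)(λ - 2), so the eigenvalues are 2, 6.
λ=6: eigenvector (-2, -3).
λ=2: eigenvector (1, 1).
P = [[-2, 1], [-3, 1]], D = diag(6, 2), P⁻¹ = [[1, -1], [3, -2]].
C⁶ = P·diag(46656, 64)·P⁻¹ = [[-93120, 93184], [-139776, 139840]].
The requested entry is -139776.

-139776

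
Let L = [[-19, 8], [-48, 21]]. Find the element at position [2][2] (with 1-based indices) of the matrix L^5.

Characteristic polynomial: r^2 - 2r - 15 = (r - 5)(r + 3), so the eigenvalues are -3, 5.
r=5: eigenvector (1, 3).
r=-3: eigenvector (-1, -2).
P = [[1, -1], [3, -2]], D = diag(5, -3), P⁻¹ = [[-2, 1], [-3, 1]].
L⁵ = P·diag(3125, -243)·P⁻¹ = [[-6979, 3368], [-20208, 9861]].
The requested entry is 9861.

9861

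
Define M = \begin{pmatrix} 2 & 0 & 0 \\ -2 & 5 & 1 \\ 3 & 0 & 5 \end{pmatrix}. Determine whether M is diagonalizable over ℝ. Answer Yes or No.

Characteristic polynomial: p(t) = t^3 - 12t^2 + 45t - 50 = (t - 5)^2(t - 2).
t = 5 has algebraic multiplicity 2; rank(M − 5I) = 2, so geometric multiplicity = 1.
Geometric multiplicity < algebraic multiplicity, so M is not diagonalizable.

No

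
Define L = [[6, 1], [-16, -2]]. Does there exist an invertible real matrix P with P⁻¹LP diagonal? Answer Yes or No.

Characteristic polynomial: p(μ) = μ^2 - 4μ + 4 = (μ - 2)^2.
μ = 2 has algebraic multiplicity 2; rank(L − 2I) = 1, so geometric multiplicity = 1.
Geometric multiplicity < algebraic multiplicity, so L is not diagonalizable.

No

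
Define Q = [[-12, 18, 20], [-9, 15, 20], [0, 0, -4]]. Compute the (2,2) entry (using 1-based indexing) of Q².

63

Characteristic polynomial: s^3 + s^2 - 30s - 72 = (s - 6)(s + 3)(s + 4), so the eigenvalues are -4, -3, 6.
s=-4: eigenvector (-2, -2, 1).
s=-3: eigenvector (-2, -1, 0).
s=6: eigenvector (1, 1, 0).
P = [[-2, -2, 1], [-2, -1, 1], [1, 0, 0]], D = diag(-4, -3, 6), P⁻¹ = [[0, 0, 1], [-1, 1, 0], [-1, 2, 2]].
Q² = P·diag(16, 9, 36)·P⁻¹ = [[-18, 54, 40], [-27, 63, 40], [0, 0, 16]].
The requested entry is 63.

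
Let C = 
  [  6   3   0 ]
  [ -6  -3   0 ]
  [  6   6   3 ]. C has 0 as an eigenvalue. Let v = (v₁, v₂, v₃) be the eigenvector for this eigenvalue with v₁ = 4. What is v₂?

-8

C = [[6, 3, 0], [-6, -3, 0], [6, 6, 3]].
Solving (C)v = 0 gives the eigenspace spanned by (4, -8, 8).
With v₁ = 4, v = (4, -8, 8), so v₂ = -8.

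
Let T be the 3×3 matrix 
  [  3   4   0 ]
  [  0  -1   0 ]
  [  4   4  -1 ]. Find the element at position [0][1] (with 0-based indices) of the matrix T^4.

80

Characteristic polynomial: r^3 - r^2 - 5r - 3 = (r - 3)(r + 1)^2, so the eigenvalues are -1, -1, 3.
r=3: eigenvector (1, 0, 1).
r=-1: eigenvector (-1, 1, 0).
r=-1: eigenvector (0, 0, 1).
P = [[1, -1, 0], [0, 1, 0], [1, 0, 1]], D = diag(3, -1, -1), P⁻¹ = [[1, 1, 0], [0, 1, 0], [-1, -1, 1]].
T⁴ = P·diag(81, 1, 1)·P⁻¹ = [[81, 80, 0], [0, 1, 0], [80, 80, 1]].
The requested entry is 80.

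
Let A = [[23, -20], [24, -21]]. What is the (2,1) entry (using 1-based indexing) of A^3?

168

Characteristic polynomial: r^2 - 2r - 3 = (r - 3)(r + 1), so the eigenvalues are -1, 3.
r=-1: eigenvector (5, 6).
r=3: eigenvector (1, 1).
P = [[5, 1], [6, 1]], D = diag(-1, 3), P⁻¹ = [[-1, 1], [6, -5]].
A³ = P·diag(-1, 27)·P⁻¹ = [[167, -140], [168, -141]].
The requested entry is 168.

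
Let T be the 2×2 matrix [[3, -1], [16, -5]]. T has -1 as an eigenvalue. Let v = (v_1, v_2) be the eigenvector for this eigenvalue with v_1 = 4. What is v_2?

T + 1I = [[4, -1], [16, -4]].
Solving (T + 1I)v = 0 gives the eigenspace spanned by (4, 16).
With v_1 = 4, v = (4, 16), so v_2 = 16.

16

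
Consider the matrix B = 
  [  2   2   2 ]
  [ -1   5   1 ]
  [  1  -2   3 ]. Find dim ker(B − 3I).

B − 3I = [[-1, 2, 2], [-1, 2, 1], [1, -2, 0]].
This matrix has rank 2, so its null space has dimension 3 − 2 = 1.

1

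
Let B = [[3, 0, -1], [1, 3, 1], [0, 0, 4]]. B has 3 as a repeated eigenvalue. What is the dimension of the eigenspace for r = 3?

B − 3I = [[0, 0, -1], [1, 0, 1], [0, 0, 1]].
This matrix has rank 2, so its null space has dimension 3 − 2 = 1.

1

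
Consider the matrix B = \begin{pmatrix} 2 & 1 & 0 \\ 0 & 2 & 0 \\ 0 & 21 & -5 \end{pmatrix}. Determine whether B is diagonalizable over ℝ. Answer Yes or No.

No

Characteristic polynomial: p(s) = s^3 + s^2 - 16s + 20 = (s - 2)^2(s + 5).
s = 2 has algebraic multiplicity 2; rank(B − 2I) = 2, so geometric multiplicity = 1.
Geometric multiplicity < algebraic multiplicity, so B is not diagonalizable.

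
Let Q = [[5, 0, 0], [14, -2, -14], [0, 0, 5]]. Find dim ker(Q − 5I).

Q − 5I = [[0, 0, 0], [14, -7, -14], [0, 0, 0]].
This matrix has rank 1, so its null space has dimension 3 − 1 = 2.

2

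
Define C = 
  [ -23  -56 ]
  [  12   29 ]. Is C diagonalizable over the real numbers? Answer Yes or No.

Yes

Characteristic polynomial: p(λ) = λ^2 - 6λ + 5 = (λ - 5)(λ - 1).
All 2 eigenvalues are distinct, so C is diagonalizable.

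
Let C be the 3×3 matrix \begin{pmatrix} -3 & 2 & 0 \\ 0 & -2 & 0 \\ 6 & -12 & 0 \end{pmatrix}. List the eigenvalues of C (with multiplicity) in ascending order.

-3, -2, 0

Characteristic polynomial: p(r) = r^3 + 5r^2 + 6r = r(r + 2)(r + 3).
Roots (with multiplicity): -3, -2, 0.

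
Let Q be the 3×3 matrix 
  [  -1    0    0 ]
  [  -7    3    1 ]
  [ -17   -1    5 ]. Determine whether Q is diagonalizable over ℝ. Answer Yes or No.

Characteristic polynomial: p(λ) = λ^3 - 7λ^2 + 8λ + 16 = (λ - 4)^2(λ + 1).
λ = 4 has algebraic multiplicity 2; rank(Q − 4I) = 2, so geometric multiplicity = 1.
Geometric multiplicity < algebraic multiplicity, so Q is not diagonalizable.

No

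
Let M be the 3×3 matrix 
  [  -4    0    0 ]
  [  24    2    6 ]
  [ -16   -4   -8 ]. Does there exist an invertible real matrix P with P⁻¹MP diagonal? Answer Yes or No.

Yes

Characteristic polynomial: p(s) = s^3 + 10s^2 + 32s + 32 = (s + 2)(s + 4)^2.
s = -4 has algebraic multiplicity 2; rank(M + 4I) = 1, so geometric multiplicity = 2.
Every eigenvalue has geometric = algebraic multiplicity, so M is diagonalizable.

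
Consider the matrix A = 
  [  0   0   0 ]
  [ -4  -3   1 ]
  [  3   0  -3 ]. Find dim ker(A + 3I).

1

A + 3I = [[3, 0, 0], [-4, 0, 1], [3, 0, 0]].
This matrix has rank 2, so its null space has dimension 3 − 2 = 1.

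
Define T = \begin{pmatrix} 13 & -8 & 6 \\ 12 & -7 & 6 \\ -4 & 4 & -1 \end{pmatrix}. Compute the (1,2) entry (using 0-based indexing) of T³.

126

Characteristic polynomial: λ^3 - 5λ^2 - λ + 5 = (λ - 5)(λ - 1)(λ + 1), so the eigenvalues are -1, 1, 5.
λ=1: eigenvector (1, 0, -2).
λ=-1: eigenvector (1, 1, -1).
λ=5: eigenvector (1, 1, 0).
P = [[1, 1, 1], [0, 1, 1], [-2, -1, 0]], D = diag(1, -1, 5), P⁻¹ = [[1, -1, 0], [-2, 2, -1], [2, -1, 1]].
T³ = P·diag(1, -1, 125)·P⁻¹ = [[253, -128, 126], [252, -127, 126], [-4, 4, -1]].
The requested entry is 126.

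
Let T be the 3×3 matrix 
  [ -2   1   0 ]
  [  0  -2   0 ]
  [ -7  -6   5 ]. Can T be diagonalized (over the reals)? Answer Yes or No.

Characteristic polynomial: p(s) = s^3 - s^2 - 16s - 20 = (s - 5)(s + 2)^2.
s = -2 has algebraic multiplicity 2; rank(T + 2I) = 2, so geometric multiplicity = 1.
Geometric multiplicity < algebraic multiplicity, so T is not diagonalizable.

No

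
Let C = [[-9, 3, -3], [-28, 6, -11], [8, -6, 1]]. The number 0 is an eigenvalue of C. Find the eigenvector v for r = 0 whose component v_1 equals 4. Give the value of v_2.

C = [[-9, 3, -3], [-28, 6, -11], [8, -6, 1]].
Solving (C)v = 0 gives the eigenspace spanned by (4, 4, -8).
With v_1 = 4, v = (4, 4, -8), so v_2 = 4.

4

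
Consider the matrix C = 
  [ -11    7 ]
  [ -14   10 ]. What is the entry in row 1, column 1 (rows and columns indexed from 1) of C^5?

Characteristic polynomial: s^2 + s - 12 = (s - 3)(s + 4), so the eigenvalues are -4, 3.
s=3: eigenvector (1, 2).
s=-4: eigenvector (-1, -1).
P = [[1, -1], [2, -1]], D = diag(3, -4), P⁻¹ = [[-1, 1], [-2, 1]].
C⁵ = P·diag(243, -1024)·P⁻¹ = [[-2291, 1267], [-2534, 1510]].
The requested entry is -2291.

-2291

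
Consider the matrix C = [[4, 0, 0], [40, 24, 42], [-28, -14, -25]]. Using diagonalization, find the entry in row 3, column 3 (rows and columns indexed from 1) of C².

37

Characteristic polynomial: s^3 - 3s^2 - 16s + 48 = (s - 4)(s - 3)(s + 4), so the eigenvalues are -4, 3, 4.
s=4: eigenvector (1, -2, 0).
s=3: eigenvector (0, -2, 1).
s=-4: eigenvector (0, -3, 2).
P = [[1, 0, 0], [-2, -2, -3], [0, 1, 2]], D = diag(4, 3, -4), P⁻¹ = [[1, 0, 0], [-4, -2, -3], [2, 1, 2]].
C² = P·diag(16, 9, 16)·P⁻¹ = [[16, 0, 0], [-56, -12, -42], [28, 14, 37]].
The requested entry is 37.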